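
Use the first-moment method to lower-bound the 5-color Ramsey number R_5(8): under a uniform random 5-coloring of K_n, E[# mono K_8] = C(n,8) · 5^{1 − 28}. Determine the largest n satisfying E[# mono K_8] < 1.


We need C(n, 8) · 5^{1 − 28} < 1, i.e. C(n, 8) < 5^{28 − 1} = 7450580596923828125.
Check values of n near the boundary:
  n = 862: C(862, 8) = 7317951015318931845; 7317951015318931845 < 7450580596923828125? YES
  n = 863: C(863, 8) = 7386423071602617757; 7386423071602617757 < 7450580596923828125? YES
  n = 864: C(864, 8) = 7455455062926006708; 7455455062926006708 < 7450580596923828125? NO
  n = 865: C(865, 8) = 7525050909487743060; 7525050909487743060 < 7450580596923828125? NO
The largest n with C(n, 8) < 7450580596923828125 is n = 863 (where E[X] = 7386423071602617757/7450580596923828125 ≈ 0.9914). Hence R_5(8) > 863, i.e. R_5(8) ≥ 864.

Largest n = 863; hence R_5(8) > 863.


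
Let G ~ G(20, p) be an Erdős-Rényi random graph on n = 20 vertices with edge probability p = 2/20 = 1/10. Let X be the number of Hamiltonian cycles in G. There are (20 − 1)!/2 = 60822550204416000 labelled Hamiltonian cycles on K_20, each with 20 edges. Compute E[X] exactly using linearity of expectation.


K_20 has (20 − 1)!/2 = 60822550204416000 labelled Hamiltonian cycles.
For each such Hamiltonian cycle H, let X_H = 1 if all 20 edges of H are present in G. Then P[X_H = 1] = p^{20} = (1/10)^{20} = 1/100000000000000000000.
Summing the indicators: E[X] = Σ_H E[X_H] = 60822550204416000 · p^{20} = 60822550204416000 · 1/100000000000000000000 = 14849255421/24414062500000.
Numerically: E[X] ≈ 0.000608.

E[X] = 60822550204416000 · (1/10)^{20} = 14849255421/24414062500000 ≈ 0.000608.


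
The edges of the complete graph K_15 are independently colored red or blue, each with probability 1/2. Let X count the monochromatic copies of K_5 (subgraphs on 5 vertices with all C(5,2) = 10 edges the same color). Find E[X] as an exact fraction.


Let X = Σ_S X_S over the C(15, 5) = 3003 subsets S of size 5, where X_S = 1 if the K_5 on S is monochromatic.
For a fixed S, the K_5 on S has C(5, 2) = 10 edges. P[all 10 edges red] = (1/2)^10, and likewise for blue, so P[monochromatic] = 2·(1/2)^10 = 2^{1 − 10} = 1/512.
By linearity of expectation: E[X] = C(15, 5) · 2^{1 − 10} = 3003 · 1/512 = 3003/512.
Numerically: E[X] ≈ 5.865.

E[X] = C(15,5)·2^(1−C(5,2)) = 3003/512 ≈ 5.865.


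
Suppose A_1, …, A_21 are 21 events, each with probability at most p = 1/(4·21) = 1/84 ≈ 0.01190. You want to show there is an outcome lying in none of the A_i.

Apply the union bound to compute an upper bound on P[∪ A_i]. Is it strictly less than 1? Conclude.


Union bound: P[∪_{i=1}^{21} A_i] ≤ Σ_i P[A_i] ≤ 21·p = 21·(1/84) = 1/4.
Numerically: 1/4 ≈ 0.25000.
Is 1/4 < 1? YES.
Since P[∪ A_i] ≤ 1/4 < 1, the complement has P[∩ A_i^c] ≥ 1 − 1/4 = 3/4 > 0, so some outcome avoids every A_i.

21·p = 1/4 ≈ 0.25000; existence CERTIFIED by the union bound.


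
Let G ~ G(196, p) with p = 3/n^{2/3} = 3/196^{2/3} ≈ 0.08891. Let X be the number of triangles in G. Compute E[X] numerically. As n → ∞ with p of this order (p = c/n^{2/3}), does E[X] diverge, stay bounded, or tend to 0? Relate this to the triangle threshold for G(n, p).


Number of potential triangles: C(196, 3) = 1235780.
Each occurs with probability p³ ≈ (0.08891)³ ≈ 7.0283215e-04.
By linearity: E[X] = C(196, 3)·p³ ≈ 1235780 · 7.0283215e-04 ≈ 868.54592.
Since α = 2/3 < 1, p = c/n^{2/3} ≫ 1/n is above the triangle threshold p ~ 1/n. Asymptotically E[X] ~ (c³/6)·n^{3(1−α)} = (3³/6)·n^{1} → ∞; triangles are abundant w.h.p.

E[X] ≈ 868.54592; in regime p = Θ(1/n^{2/3}) E[X] diverges (above the triangle threshold p ~ 1/n).


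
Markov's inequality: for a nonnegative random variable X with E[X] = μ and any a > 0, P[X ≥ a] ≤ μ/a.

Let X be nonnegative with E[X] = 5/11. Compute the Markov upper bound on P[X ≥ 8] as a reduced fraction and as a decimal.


μ = E[X] = 5/11, a = 8.
Markov: P[X ≥ 8] ≤ μ/a = (5/11)/8 = 5/88.
Numerically: ≈ 0.057.
(Since a = 8 > μ = 0.455, the bound 5/88 is < 1 and informative.)

P[X ≥ 8] ≤ 5/88 ≈ 0.057.


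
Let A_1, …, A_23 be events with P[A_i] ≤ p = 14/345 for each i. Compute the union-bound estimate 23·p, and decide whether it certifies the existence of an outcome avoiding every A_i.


Union bound: P[∪_{i=1}^{23} A_i] ≤ Σ_i P[A_i] ≤ 23·p = 23·(14/345) = 14/15.
Numerically: 14/15 ≈ 0.9333.
Is 14/15 < 1? YES.
Since P[∪ A_i] ≤ 14/15 < 1, the complement has P[∩ A_i^c] ≥ 1 − 14/15 = 1/15 > 0, so some outcome avoids every A_i.

23·p = 14/15 ≈ 0.9333; existence CERTIFIED by the union bound.


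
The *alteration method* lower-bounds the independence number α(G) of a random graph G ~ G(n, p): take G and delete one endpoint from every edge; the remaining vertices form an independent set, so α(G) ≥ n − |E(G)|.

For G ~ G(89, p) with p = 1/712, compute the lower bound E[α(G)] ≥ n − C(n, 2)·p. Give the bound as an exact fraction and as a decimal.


E[|E(G)|] = C(89, 2)·p = 3916 · (1/712) = 11/2.
E[α(G)] ≥ n − E[|E(G)|] = 89 − 11/2 = 167/2.
Numerically: ≈ 83.500.
(This is only a lower bound; the true E[α(G)] may be larger.)

E[α(G)] ≥ 167/2 ≈ 83.500.


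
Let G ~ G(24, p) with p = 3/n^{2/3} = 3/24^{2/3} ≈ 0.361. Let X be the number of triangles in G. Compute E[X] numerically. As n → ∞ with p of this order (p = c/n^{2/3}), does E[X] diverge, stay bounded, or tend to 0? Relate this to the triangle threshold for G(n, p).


Number of potential triangles: C(24, 3) = 2024.
Each occurs with probability p³ ≈ (0.361)³ ≈ 4.68750e-02.
By linearity: E[X] = C(24, 3)·p³ ≈ 2024 · 4.68750e-02 ≈ 94.875.
Since α = 2/3 < 1, p = c/n^{2/3} ≫ 1/n is above the triangle threshold p ~ 1/n. Asymptotically E[X] ~ (c³/6)·n^{3(1−α)} = (3³/6)·n^{1} → ∞; triangles are abundant w.h.p.

E[X] ≈ 94.875; in regime p = Θ(1/n^{2/3}) E[X] diverges (above the triangle threshold p ~ 1/n).


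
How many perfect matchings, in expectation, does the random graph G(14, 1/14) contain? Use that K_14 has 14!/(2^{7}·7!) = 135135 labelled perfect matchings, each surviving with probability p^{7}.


K_14 has 14!/(2^{7}·7!) = 135135 labelled perfect matchings.
For each such perfect matching H, let X_H = 1 if all 7 edges of H are present in G. Then P[X_H = 1] = p^{7} = (1/14)^{7} = 1/105413504.
Summing the indicators: E[X] = Σ_H E[X_H] = 135135 · p^{7} = 135135 · 1/105413504 = 19305/15059072.
Numerically: E[X] ≈ 0.001282.

E[X] = 135135 · (1/14)^{7} = 19305/15059072 ≈ 0.001282.


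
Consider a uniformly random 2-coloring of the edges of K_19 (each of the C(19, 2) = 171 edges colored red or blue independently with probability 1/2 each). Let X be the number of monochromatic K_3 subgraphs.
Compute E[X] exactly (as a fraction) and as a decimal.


Let X = Σ_S X_S over the C(19, 3) = 969 subsets S of size 3, where X_S = 1 if the K_3 on S is monochromatic.
For a fixed S, the K_3 on S has C(3, 2) = 3 edges. P[all 3 edges red] = (1/2)^3, and likewise for blue, so P[monochromatic] = 2·(1/2)^3 = 2^{1 − 3} = 1/4.
By linearity of expectation: E[X] = C(19, 3) · 2^{1 − 3} = 969 · 1/4 = 969/4.
Numerically: E[X] ≈ 242.2500.

E[X] = C(19,3)·2^(1−C(3,2)) = 969/4 ≈ 242.2500.


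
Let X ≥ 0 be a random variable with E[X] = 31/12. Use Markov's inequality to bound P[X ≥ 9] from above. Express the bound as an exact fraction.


μ = E[X] = 31/12, a = 9.
Markov: P[X ≥ 9] ≤ μ/a = (31/12)/9 = 31/108.
Numerically: ≈ 0.2870.
(Since a = 9 > μ = 2.5833, the bound 31/108 is < 1 and informative.)

P[X ≥ 9] ≤ 31/108 ≈ 0.2870.


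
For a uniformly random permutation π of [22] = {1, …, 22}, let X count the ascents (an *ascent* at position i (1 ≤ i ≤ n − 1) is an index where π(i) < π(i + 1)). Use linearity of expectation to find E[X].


Write X = Σ X_I over i = 1, …, 21, with X_I the indicator of one ascent.
There are 21 indicators.
For each fixed i, the pair (π(i), π(i+1)) is a uniformly random ordered pair of distinct values from {1, …, 22}; by symmetry P[π(i) < π(i+1)] = 1/2.
By linearity: E[X] = 21 · (1/2) = (22 − 1) · (1/2) = 21/2 ≈ 10.50000.

E[X] = 21/2 = 10.50000.


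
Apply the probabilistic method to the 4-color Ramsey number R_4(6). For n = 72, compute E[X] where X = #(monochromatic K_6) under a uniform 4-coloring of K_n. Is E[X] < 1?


E[X] = C(72, 6) · 4^{1 − 15} = 156238908 · 4^{−14} = 156238908/268435456.
As a reduced fraction: E[X] = 39059727/67108864 ≈ 0.5820.
Is E[X] < 1? YES.
Since E[X] < 1, there exists a 4-coloring of K_{72} with no monochromatic K_6; hence R_4(6) > 72.

E[X] = 39059727/67108864 ≈ 0.5820; E[X] < 1, so R_4(6) > 72.


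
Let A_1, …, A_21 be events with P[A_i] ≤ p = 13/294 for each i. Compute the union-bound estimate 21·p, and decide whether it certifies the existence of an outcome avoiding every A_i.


Union bound: P[∪_{i=1}^{21} A_i] ≤ Σ_i P[A_i] ≤ 21·p = 21·(13/294) = 13/14.
Numerically: 13/14 ≈ 0.929.
Is 13/14 < 1? YES.
Since P[∪ A_i] ≤ 13/14 < 1, the complement has P[∩ A_i^c] ≥ 1 − 13/14 = 1/14 > 0, so some outcome avoids every A_i.

21·p = 13/14 ≈ 0.929; existence CERTIFIED by the union bound.


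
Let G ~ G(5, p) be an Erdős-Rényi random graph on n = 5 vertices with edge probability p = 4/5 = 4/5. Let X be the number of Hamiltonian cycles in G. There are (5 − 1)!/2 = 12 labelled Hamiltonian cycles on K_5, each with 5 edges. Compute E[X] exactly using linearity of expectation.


K_5 has (5 − 1)!/2 = 12 labelled Hamiltonian cycles.
For each such Hamiltonian cycle H, let X_H = 1 if all 5 edges of H are present in G. Then P[X_H = 1] = p^{5} = (4/5)^{5} = 1024/3125.
By linearity of expectation: E[X] = Σ_H E[X_H] = 12 · p^{5} = 12 · 1024/3125 = 12288/3125.
Numerically: E[X] ≈ 3.932.

E[X] = 12 · (4/5)^{5} = 12288/3125 ≈ 3.932.


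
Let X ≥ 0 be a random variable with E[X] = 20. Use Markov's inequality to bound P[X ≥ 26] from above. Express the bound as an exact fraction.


μ = E[X] = 20, a = 26.
Markov: P[X ≥ 26] ≤ μ/a = (20)/26 = 10/13.
Numerically: ≈ 0.769231.
(Since a = 26 > μ = 20.000000, the bound 10/13 is < 1 and informative.)

P[X ≥ 26] ≤ 10/13 ≈ 0.769231.


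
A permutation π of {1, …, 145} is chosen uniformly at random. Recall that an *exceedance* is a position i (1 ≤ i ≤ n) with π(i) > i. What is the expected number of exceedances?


Write X = Σ_{i=1}^{145} X_i, where X_i = 1_{π(i) > i}.
For each fixed i, π(i) is uniform over {1, …, 145} (marginal of a uniform permutation), so P[π(i) > i] = (n − i)/n. Summing: Σ_{i=1}^{145} (n − i)/n = (0 + 1 + … + 144)/145 = 145(145 − 1)/(2·145) = (145 − 1)/2.
Hence E[X] = Σ_{i=1}^{145} (145 − i)/145 = 72 ≈ 72.0000.

E[X] = 72 = 72.0000.


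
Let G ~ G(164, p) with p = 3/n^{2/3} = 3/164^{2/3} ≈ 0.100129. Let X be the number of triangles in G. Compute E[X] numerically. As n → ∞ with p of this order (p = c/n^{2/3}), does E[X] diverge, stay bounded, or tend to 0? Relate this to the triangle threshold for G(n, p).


Number of potential triangles: C(164, 3) = 721764.
Each occurs with probability p³ ≈ (0.100129)³ ≈ 1.00386675e-03.
By linearity: E[X] = C(164, 3)·p³ ≈ 721764 · 1.00386675e-03 ≈ 724.554878.
Since α = 2/3 < 1, p = c/n^{2/3} ≫ 1/n is above the triangle threshold p ~ 1/n. Asymptotically E[X] ~ (c³/6)·n^{3(1−α)} = (3³/6)·n^{1} → ∞; triangles are abundant w.h.p.

E[X] ≈ 724.554878; in regime p = Θ(1/n^{2/3}) E[X] diverges (above the triangle threshold p ~ 1/n).


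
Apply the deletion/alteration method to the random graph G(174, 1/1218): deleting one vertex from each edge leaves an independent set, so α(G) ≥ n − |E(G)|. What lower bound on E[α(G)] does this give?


E[|E(G)|] = C(174, 2)·p = 15051 · (1/1218) = 173/14.
E[α(G)] ≥ n − E[|E(G)|] = 174 − 173/14 = 2263/14.
Numerically: ≈ 161.642857.
(This is only a lower bound; the true E[α(G)] may be larger.)

E[α(G)] ≥ 2263/14 ≈ 161.642857.


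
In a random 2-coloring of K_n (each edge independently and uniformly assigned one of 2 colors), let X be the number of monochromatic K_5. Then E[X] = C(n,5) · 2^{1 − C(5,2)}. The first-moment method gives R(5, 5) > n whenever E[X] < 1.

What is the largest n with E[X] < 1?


We need C(n, 5) · 2^{1 − 10} < 1, i.e. C(n, 5) < 2^{10 − 1} = 512.
Check values of n near the boundary:
  n = 8: C(8, 5) = 56; 56 < 512? YES
  n = 9: C(9, 5) = 126; 126 < 512? YES
  n = 10: C(10, 5) = 252; 252 < 512? YES
  n = 11: C(11, 5) = 462; 462 < 512? YES
  n = 12: C(12, 5) = 792; 792 < 512? NO
The largest n with C(n, 5) < 512 is n = 11 (where E[X] = 231/256 ≈ 0.902). Hence R(5, 5) > 11, i.e. R(5, 5) ≥ 12.

Largest n = 11; hence R(5, 5) > 11.


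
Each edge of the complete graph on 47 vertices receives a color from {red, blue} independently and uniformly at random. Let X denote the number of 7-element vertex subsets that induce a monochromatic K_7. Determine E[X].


Let X = Σ_S X_S over the C(47, 7) = 62891499 subsets S of size 7, where X_S = 1 if the K_7 on S is monochromatic.
For a fixed S, the K_7 on S has C(7, 2) = 21 edges. P[all 21 edges red] = (1/2)^21, and likewise for blue, so P[monochromatic] = 2·(1/2)^21 = 2^{1 − 21} = 1/1048576.
Summing: E[X] = C(47, 7) · 2^{1 − 21} = 62891499 · 1/1048576 = 62891499/1048576.
Numerically: E[X] ≈ 59.978007.

E[X] = C(47,7)·2^(1−C(7,2)) = 62891499/1048576 ≈ 59.978007.


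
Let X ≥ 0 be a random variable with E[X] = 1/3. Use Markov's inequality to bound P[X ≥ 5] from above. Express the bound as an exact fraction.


μ = E[X] = 1/3, a = 5.
Markov: P[X ≥ 5] ≤ μ/a = (1/3)/5 = 1/15.
Numerically: ≈ 0.067.
(Since a = 5 > μ = 0.333, the bound 1/15 is < 1 and informative.)

P[X ≥ 5] ≤ 1/15 ≈ 0.067.


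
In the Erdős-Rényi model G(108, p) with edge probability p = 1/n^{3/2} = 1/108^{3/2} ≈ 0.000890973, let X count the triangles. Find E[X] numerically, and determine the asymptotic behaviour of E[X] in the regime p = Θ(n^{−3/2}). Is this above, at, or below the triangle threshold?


Number of potential triangles: C(108, 3) = 204156.
Each occurs with probability p³ ≈ (0.000890973)³ ≈ 7.07282806e-10.
By linearity: E[X] = C(108, 3)·p³ ≈ 204156 · 7.07282806e-10 ≈ 0.000144.
Since α = 3/2 > 1, p = c/n^{3/2} = o(1/n) is below the triangle threshold p ~ 1/n. Asymptotically E[X] ~ (c³/6)·n^{3(1−α)} = (1³/6)·n^{-1.5} → 0, so by Markov's inequality G has no triangles w.h.p.

E[X] ≈ 0.000144; in regime p = Θ(1/n^{3/2}) E[X] tends to 0 (below the triangle threshold p ~ 1/n).


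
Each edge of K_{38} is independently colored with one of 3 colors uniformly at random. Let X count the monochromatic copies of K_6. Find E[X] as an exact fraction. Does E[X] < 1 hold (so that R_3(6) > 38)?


E[X] = C(38, 6) · 3^{1 − 15} = 2760681 · 3^{−14} = 2760681/4782969.
As a reduced fraction: E[X] = 920227/1594323 ≈ 0.577190.
Is E[X] < 1? YES.
Since E[X] < 1, there exists a 3-coloring of K_{38} with no monochromatic K_6; hence R_3(6) > 38.

E[X] = 920227/1594323 ≈ 0.577190; E[X] < 1, so R_3(6) > 38.


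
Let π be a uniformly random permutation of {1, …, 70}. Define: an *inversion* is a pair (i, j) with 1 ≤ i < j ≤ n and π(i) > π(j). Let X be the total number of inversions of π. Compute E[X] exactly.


Write X = Σ X_I over the C(70, 2) = 2415 pairs i < j, with X_I the indicator of one inversion.
There are 2415 indicators.
For each fixed pair i < j, the values π(i) and π(j) are two distinct elements of {1, …, 70} in uniformly random order; by symmetry P[π(i) > π(j)] = 1/2.
By linearity: E[X] = 2415 · (1/2) = C(70, 2) · (1/2) = 2415/2 = 2415/2 ≈ 1207.5000.

E[X] = 2415/2 = 1207.5000.


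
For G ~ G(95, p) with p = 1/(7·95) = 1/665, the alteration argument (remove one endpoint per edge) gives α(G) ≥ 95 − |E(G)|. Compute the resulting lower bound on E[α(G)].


E[|E(G)|] = C(95, 2)·p = 4465 · (1/665) = 47/7.
E[α(G)] ≥ n − E[|E(G)|] = 95 − 47/7 = 618/7.
Numerically: ≈ 88.286.
(This is only a lower bound; the true E[α(G)] may be larger.)

E[α(G)] ≥ 618/7 ≈ 88.286.


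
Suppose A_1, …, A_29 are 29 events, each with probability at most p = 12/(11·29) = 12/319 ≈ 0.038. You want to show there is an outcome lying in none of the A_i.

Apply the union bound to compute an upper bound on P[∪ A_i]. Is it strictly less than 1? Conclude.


Union bound: P[∪_{i=1}^{29} A_i] ≤ Σ_i P[A_i] ≤ 29·p = 29·(12/319) = 12/11.
Numerically: 12/11 ≈ 1.091.
Is 12/11 < 1? NO.
Since the bound 12/11 is ≥ 1, the union bound is uninformative here; it does NOT by itself certify existence.

29·p = 12/11 ≈ 1.091; existence NOT certified by the union bound.


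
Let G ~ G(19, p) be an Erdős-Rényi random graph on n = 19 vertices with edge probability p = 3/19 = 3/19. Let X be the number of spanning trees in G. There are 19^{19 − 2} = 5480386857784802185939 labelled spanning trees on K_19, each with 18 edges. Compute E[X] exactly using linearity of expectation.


K_19 has 19^{19 − 2} = 5480386857784802185939 labelled spanning trees.
For each such spanning tree H, let X_H = 1 if all 18 edges of H are present in G. Then P[X_H = 1] = p^{18} = (3/19)^{18} = 387420489/104127350297911241532841.
By linearity of expectation: E[X] = Σ_H E[X_H] = 5480386857784802185939 · p^{18} = 5480386857784802185939 · 387420489/104127350297911241532841 = 387420489/19.
Numerically: E[X] ≈ 2.039e+07.

E[X] = 5480386857784802185939 · (3/19)^{18} = 387420489/19 ≈ 2.039e+07.


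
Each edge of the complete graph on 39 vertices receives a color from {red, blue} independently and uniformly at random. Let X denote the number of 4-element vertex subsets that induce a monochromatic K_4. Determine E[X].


Let X = Σ_S X_S over the C(39, 4) = 82251 subsets S of size 4, where X_S = 1 if the K_4 on S is monochromatic.
For a fixed S, the K_4 on S has C(4, 2) = 6 edges. P[all 6 edges red] = (1/2)^6, and likewise for blue, so P[monochromatic] = 2·(1/2)^6 = 2^{1 − 6} = 1/32.
By linearity of expectation: E[X] = C(39, 4) · 2^{1 − 6} = 82251 · 1/32 = 82251/32.
Numerically: E[X] ≈ 2570.343750.

E[X] = C(39,4)·2^(1−C(4,2)) = 82251/32 ≈ 2570.343750.


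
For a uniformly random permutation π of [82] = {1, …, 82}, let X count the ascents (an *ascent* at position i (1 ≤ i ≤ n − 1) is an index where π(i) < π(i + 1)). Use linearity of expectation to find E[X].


Write X = Σ X_I over i = 1, …, 81, with X_I the indicator of one ascent.
There are 81 indicators.
For each fixed i, the pair (π(i), π(i+1)) is a uniformly random ordered pair of distinct values from {1, …, 82}; by symmetry P[π(i) < π(i+1)] = 1/2.
By linearity: E[X] = 81 · (1/2) = (82 − 1) · (1/2) = 81/2 ≈ 40.500000.

E[X] = 81/2 = 40.500000.


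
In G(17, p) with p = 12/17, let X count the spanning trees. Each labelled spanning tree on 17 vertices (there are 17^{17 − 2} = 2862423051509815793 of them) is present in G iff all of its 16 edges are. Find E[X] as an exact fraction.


K_17 has 17^{17 − 2} = 2862423051509815793 labelled spanning trees.
For each such spanning tree H, let X_H = 1 if all 16 edges of H are present in G. Then P[X_H = 1] = p^{16} = (12/17)^{16} = 184884258895036416/48661191875666868481.
By linearity of expectation: E[X] = Σ_H E[X_H] = 2862423051509815793 · p^{16} = 2862423051509815793 · 184884258895036416/48661191875666868481 = 184884258895036416/17.
Numerically: E[X] ≈ 1.088e+16.

E[X] = 2862423051509815793 · (12/17)^{16} = 184884258895036416/17 ≈ 1.088e+16.


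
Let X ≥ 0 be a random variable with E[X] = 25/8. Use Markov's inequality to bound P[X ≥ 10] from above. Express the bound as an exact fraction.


μ = E[X] = 25/8, a = 10.
Markov: P[X ≥ 10] ≤ μ/a = (25/8)/10 = 5/16.
Numerically: ≈ 0.31250.
(Since a = 10 > μ = 3.12500, the bound 5/16 is < 1 and informative.)

P[X ≥ 10] ≤ 5/16 ≈ 0.31250.


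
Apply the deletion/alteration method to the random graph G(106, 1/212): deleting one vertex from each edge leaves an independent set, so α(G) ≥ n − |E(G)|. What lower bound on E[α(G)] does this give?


E[|E(G)|] = C(106, 2)·p = 5565 · (1/212) = 105/4.
E[α(G)] ≥ n − E[|E(G)|] = 106 − 105/4 = 319/4.
Numerically: ≈ 79.75000.
(This is only a lower bound; the true E[α(G)] may be larger.)

E[α(G)] ≥ 319/4 ≈ 79.75000.


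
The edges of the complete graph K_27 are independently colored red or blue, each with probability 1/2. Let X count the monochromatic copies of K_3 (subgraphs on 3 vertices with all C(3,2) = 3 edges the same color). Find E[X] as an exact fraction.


Let X = Σ_S X_S over the C(27, 3) = 2925 subsets S of size 3, where X_S = 1 if the K_3 on S is monochromatic.
For a fixed S, the K_3 on S has C(3, 2) = 3 edges. P[all 3 edges red] = (1/2)^3, and likewise for blue, so P[monochromatic] = 2·(1/2)^3 = 2^{1 − 3} = 1/4.
By linearity: E[X] = C(27, 3) · 2^{1 − 3} = 2925 · 1/4 = 2925/4.
Numerically: E[X] ≈ 731.2500.

E[X] = C(27,3)·2^(1−C(3,2)) = 2925/4 ≈ 731.2500.


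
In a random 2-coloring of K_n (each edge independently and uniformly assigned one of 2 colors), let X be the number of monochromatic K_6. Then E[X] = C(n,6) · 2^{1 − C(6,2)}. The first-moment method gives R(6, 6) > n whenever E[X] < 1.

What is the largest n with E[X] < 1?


We need C(n, 6) · 2^{1 − 15} < 1, i.e. C(n, 6) < 2^{15 − 1} = 16384.
Check values of n near the boundary:
  n = 12: C(12, 6) = 924; 924 < 16384? YES
  n = 13: C(13, 6) = 1716; 1716 < 16384? YES
  n = 14: C(14, 6) = 3003; 3003 < 16384? YES
  n = 15: C(15, 6) = 5005; 5005 < 16384? YES
  n = 16: C(16, 6) = 8008; 8008 < 16384? YES
  n = 17: C(17, 6) = 12376; 12376 < 16384? YES
  n = 18: C(18, 6) = 18564; 18564 < 16384? NO
  n = 19: C(19, 6) = 27132; 27132 < 16384? NO
  n = 20: C(20, 6) = 38760; 38760 < 16384? NO
The largest n with C(n, 6) < 16384 is n = 17 (where E[X] = 1547/2048 ≈ 0.75537). Hence R(6, 6) > 17, i.e. R(6, 6) ≥ 18.

Largest n = 17; hence R(6, 6) > 17.


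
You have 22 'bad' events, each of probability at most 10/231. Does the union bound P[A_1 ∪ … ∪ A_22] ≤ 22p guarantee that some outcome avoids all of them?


Union bound: P[∪_{i=1}^{22} A_i] ≤ Σ_i P[A_i] ≤ 22·p = 22·(10/231) = 20/21.
Numerically: 20/21 ≈ 0.952381.
Is 20/21 < 1? YES.
Since P[∪ A_i] ≤ 20/21 < 1, the complement has P[∩ A_i^c] ≥ 1 − 20/21 = 1/21 > 0, so some outcome avoids every A_i.

22·p = 20/21 ≈ 0.952381; existence CERTIFIED by the union bound.


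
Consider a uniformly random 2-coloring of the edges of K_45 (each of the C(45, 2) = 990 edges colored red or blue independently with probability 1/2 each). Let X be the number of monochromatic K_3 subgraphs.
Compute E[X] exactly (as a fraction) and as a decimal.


Let X = Σ_S X_S over the C(45, 3) = 14190 subsets S of size 3, where X_S = 1 if the K_3 on S is monochromatic.
For a fixed S, the K_3 on S has C(3, 2) = 3 edges. P[all 3 edges red] = (1/2)^3, and likewise for blue, so P[monochromatic] = 2·(1/2)^3 = 2^{1 − 3} = 1/4.
By linearity of expectation: E[X] = C(45, 3) · 2^{1 − 3} = 14190 · 1/4 = 7095/2.
Numerically: E[X] ≈ 3547.500000.

E[X] = C(45,3)·2^(1−C(3,2)) = 7095/2 ≈ 3547.500000.


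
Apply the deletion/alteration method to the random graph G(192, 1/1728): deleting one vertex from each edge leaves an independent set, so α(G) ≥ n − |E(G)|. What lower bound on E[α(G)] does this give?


E[|E(G)|] = C(192, 2)·p = 18336 · (1/1728) = 191/18.
E[α(G)] ≥ n − E[|E(G)|] = 192 − 191/18 = 3265/18.
Numerically: ≈ 181.389.
(This is only a lower bound; the true E[α(G)] may be larger.)

E[α(G)] ≥ 3265/18 ≈ 181.389.


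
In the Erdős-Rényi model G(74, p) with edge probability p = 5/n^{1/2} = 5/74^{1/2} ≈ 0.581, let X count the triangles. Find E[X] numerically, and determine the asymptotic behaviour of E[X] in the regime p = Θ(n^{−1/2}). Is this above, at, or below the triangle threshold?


Number of potential triangles: C(74, 3) = 64824.
Each occurs with probability p³ ≈ (0.581)³ ≈ 1.96364e-01.
By linearity: E[X] = C(74, 3)·p³ ≈ 64824 · 1.96364e-01 ≈ 12729.116.
Since α = 1/2 < 1, p = c/n^{1/2} ≫ 1/n is above the triangle threshold p ~ 1/n. Asymptotically E[X] ~ (c³/6)·n^{3(1−α)} = (5³/6)·n^{1.5} → ∞; triangles are abundant w.h.p.

E[X] ≈ 12729.116; in regime p = Θ(1/n^{1/2}) E[X] diverges (above the triangle threshold p ~ 1/n).


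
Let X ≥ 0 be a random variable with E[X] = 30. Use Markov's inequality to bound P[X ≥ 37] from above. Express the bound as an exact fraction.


μ = E[X] = 30, a = 37.
Markov: P[X ≥ 37] ≤ μ/a = (30)/37 = 30/37.
Numerically: ≈ 0.810811.
(Since a = 37 > μ = 30.000000, the bound 30/37 is < 1 and informative.)

P[X ≥ 37] ≤ 30/37 ≈ 0.810811.


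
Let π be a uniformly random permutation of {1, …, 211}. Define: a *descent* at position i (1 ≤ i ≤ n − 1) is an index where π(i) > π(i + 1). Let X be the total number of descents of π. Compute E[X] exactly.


Write X = Σ X_I over i = 1, …, 210, with X_I the indicator of one descent.
There are 210 indicators.
For each fixed i, the pair (π(i), π(i+1)) is a uniformly random ordered pair of distinct values from {1, …, 211}; by symmetry P[π(i) > π(i+1)] = 1/2.
By linearity: E[X] = 210 · (1/2) = (211 − 1) · (1/2) = 105 ≈ 105.0000.

E[X] = 105 = 105.0000.


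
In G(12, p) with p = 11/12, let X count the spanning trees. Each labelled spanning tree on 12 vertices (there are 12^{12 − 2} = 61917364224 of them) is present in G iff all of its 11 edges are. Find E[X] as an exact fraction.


K_12 has 12^{12 − 2} = 61917364224 labelled spanning trees.
For each such spanning tree H, let X_H = 1 if all 11 edges of H are present in G. Then P[X_H = 1] = p^{11} = (11/12)^{11} = 285311670611/743008370688.
By linearity: E[X] = Σ_H E[X_H] = 61917364224 · p^{11} = 61917364224 · 285311670611/743008370688 = 285311670611/12.
Numerically: E[X] ≈ 2.3776e+10.

E[X] = 61917364224 · (11/12)^{11} = 285311670611/12 ≈ 2.3776e+10.


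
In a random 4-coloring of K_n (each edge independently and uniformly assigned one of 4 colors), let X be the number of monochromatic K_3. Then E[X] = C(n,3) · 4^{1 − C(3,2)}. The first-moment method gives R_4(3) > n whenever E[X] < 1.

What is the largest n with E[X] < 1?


We need C(n, 3) · 4^{1 − 3} < 1, i.e. C(n, 3) < 4^{3 − 1} = 16.
Check values of n near the boundary:
  n = 3: C(3, 3) = 1; 1 < 16? YES
  n = 4: C(4, 3) = 4; 4 < 16? YES
  n = 5: C(5, 3) = 10; 10 < 16? YES
  n = 6: C(6, 3) = 20; 20 < 16? NO
  n = 7: C(7, 3) = 35; 35 < 16? NO
The largest n with C(n, 3) < 16 is n = 5 (where E[X] = 5/8 ≈ 0.625000). Hence R_4(3) > 5, i.e. R_4(3) ≥ 6.

Largest n = 5; hence R_4(3) > 5.


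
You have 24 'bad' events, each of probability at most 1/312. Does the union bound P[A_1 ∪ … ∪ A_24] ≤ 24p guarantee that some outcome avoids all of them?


Union bound: P[∪_{i=1}^{24} A_i] ≤ Σ_i P[A_i] ≤ 24·p = 24·(1/312) = 1/13.
Numerically: 1/13 ≈ 0.077.
Is 1/13 < 1? YES.
Since P[∪ A_i] ≤ 1/13 < 1, the complement has P[∩ A_i^c] ≥ 1 − 1/13 = 12/13 > 0, so some outcome avoids every A_i.

24·p = 1/13 ≈ 0.077; existence CERTIFIED by the union bound.


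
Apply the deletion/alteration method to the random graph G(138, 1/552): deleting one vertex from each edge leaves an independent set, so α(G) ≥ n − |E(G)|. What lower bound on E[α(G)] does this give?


E[|E(G)|] = C(138, 2)·p = 9453 · (1/552) = 137/8.
E[α(G)] ≥ n − E[|E(G)|] = 138 − 137/8 = 967/8.
Numerically: ≈ 120.87500.
(This is only a lower bound; the true E[α(G)] may be larger.)

E[α(G)] ≥ 967/8 ≈ 120.87500.


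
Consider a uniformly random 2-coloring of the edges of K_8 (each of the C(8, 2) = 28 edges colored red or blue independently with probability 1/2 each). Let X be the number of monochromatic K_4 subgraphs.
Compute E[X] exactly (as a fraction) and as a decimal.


Let X = Σ_S X_S over the C(8, 4) = 70 subsets S of size 4, where X_S = 1 if the K_4 on S is monochromatic.
For a fixed S, the K_4 on S has C(4, 2) = 6 edges. P[all 6 edges red] = (1/2)^6, and likewise for blue, so P[monochromatic] = 2·(1/2)^6 = 2^{1 − 6} = 1/32.
Summing: E[X] = C(8, 4) · 2^{1 − 6} = 70 · 1/32 = 35/16.
Numerically: E[X] ≈ 2.188.

E[X] = C(8,4)·2^(1−C(4,2)) = 35/16 ≈ 2.188.


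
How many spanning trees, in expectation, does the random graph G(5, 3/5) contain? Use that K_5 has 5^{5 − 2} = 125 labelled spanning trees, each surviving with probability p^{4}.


K_5 has 5^{5 − 2} = 125 labelled spanning trees.
For each such spanning tree H, let X_H = 1 if all 4 edges of H are present in G. Then P[X_H = 1] = p^{4} = (3/5)^{4} = 81/625.
By linearity of expectation: E[X] = Σ_H E[X_H] = 125 · p^{4} = 125 · 81/625 = 81/5.
Numerically: E[X] ≈ 16.2.

E[X] = 125 · (3/5)^{4} = 81/5 ≈ 16.2.


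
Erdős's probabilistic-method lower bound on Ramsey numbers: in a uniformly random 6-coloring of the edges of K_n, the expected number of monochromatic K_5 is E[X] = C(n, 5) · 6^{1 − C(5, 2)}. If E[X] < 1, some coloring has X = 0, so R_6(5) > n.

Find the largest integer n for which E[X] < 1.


We need C(n, 5) · 6^{1 − 10} < 1, i.e. C(n, 5) < 6^{10 − 1} = 10077696.
Check values of n near the boundary:
  n = 66: C(66, 5) = 8936928; 8936928 < 10077696? YES
  n = 67: C(67, 5) = 9657648; 9657648 < 10077696? YES
  n = 68: C(68, 5) = 10424128; 10424128 < 10077696? NO
  n = 69: C(69, 5) = 11238513; 11238513 < 10077696? NO
  n = 70: C(70, 5) = 12103014; 12103014 < 10077696? NO
The largest n with C(n, 5) < 10077696 is n = 67 (where E[X] = 67067/69984 ≈ 0.958). Hence R_6(5) > 67, i.e. R_6(5) ≥ 68.

Largest n = 67; hence R_6(5) > 67.


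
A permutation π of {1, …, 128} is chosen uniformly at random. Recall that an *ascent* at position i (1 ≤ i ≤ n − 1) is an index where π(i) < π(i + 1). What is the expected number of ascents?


Write X = Σ X_I over i = 1, …, 127, with X_I the indicator of one ascent.
There are 127 indicators.
For each fixed i, the pair (π(i), π(i+1)) is a uniformly random ordered pair of distinct values from {1, …, 128}; by symmetry P[π(i) < π(i+1)] = 1/2.
By linearity: E[X] = 127 · (1/2) = (128 − 1) · (1/2) = 127/2 ≈ 63.500.

E[X] = 127/2 = 63.500.


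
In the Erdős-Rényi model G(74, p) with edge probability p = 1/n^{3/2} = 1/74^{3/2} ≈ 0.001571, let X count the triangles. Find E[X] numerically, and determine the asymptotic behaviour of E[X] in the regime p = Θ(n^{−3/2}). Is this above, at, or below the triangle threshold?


Number of potential triangles: C(74, 3) = 64824.
Each occurs with probability p³ ≈ (0.001571)³ ≈ 3.876656e-09.
By linearity: E[X] = C(74, 3)·p³ ≈ 64824 · 3.876656e-09 ≈ 0.0003.
Since α = 3/2 > 1, p = c/n^{3/2} = o(1/n) is below the triangle threshold p ~ 1/n. Asymptotically E[X] ~ (c³/6)·n^{3(1−α)} = (1³/6)·n^{-1.5} → 0, so by Markov's inequality G has no triangles w.h.p.

E[X] ≈ 0.0003; in regime p = Θ(1/n^{3/2}) E[X] tends to 0 (below the triangle threshold p ~ 1/n).


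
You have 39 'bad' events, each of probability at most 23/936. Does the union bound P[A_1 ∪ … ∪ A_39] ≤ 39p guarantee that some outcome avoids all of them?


Union bound: P[∪_{i=1}^{39} A_i] ≤ Σ_i P[A_i] ≤ 39·p = 39·(23/936) = 23/24.
Numerically: 23/24 ≈ 0.9583.
Is 23/24 < 1? YES.
Since P[∪ A_i] ≤ 23/24 < 1, the complement has P[∩ A_i^c] ≥ 1 − 23/24 = 1/24 > 0, so some outcome avoids every A_i.

39·p = 23/24 ≈ 0.9583; existence CERTIFIED by the union bound.


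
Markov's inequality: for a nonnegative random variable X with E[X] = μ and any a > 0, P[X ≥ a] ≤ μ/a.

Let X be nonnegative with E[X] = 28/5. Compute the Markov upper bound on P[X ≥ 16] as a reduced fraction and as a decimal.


μ = E[X] = 28/5, a = 16.
Markov: P[X ≥ 16] ≤ μ/a = (28/5)/16 = 7/20.
Numerically: ≈ 0.350.
(Since a = 16 > μ = 5.600, the bound 7/20 is < 1 and informative.)

P[X ≥ 16] ≤ 7/20 ≈ 0.350.


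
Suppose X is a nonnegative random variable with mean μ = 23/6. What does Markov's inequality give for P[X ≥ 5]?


μ = E[X] = 23/6, a = 5.
Markov: P[X ≥ 5] ≤ μ/a = (23/6)/5 = 23/30.
Numerically: ≈ 0.76667.
(Since a = 5 > μ = 3.83333, the bound 23/30 is < 1 and informative.)

P[X ≥ 5] ≤ 23/30 ≈ 0.76667.


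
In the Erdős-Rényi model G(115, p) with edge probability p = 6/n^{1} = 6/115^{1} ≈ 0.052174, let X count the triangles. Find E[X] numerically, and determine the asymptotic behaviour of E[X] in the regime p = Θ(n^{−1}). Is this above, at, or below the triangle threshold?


Number of potential triangles: C(115, 3) = 246905.
Each occurs with probability p³ ≈ (0.052174)³ ≈ 1.4202351e-04.
By linearity: E[X] = C(115, 3)·p³ ≈ 246905 · 1.4202351e-04 ≈ 35.06631.
Here α = 1, so p = 6/n is exactly at the triangle threshold p ~ 1/n. Asymptotically E[X] → c³/6 = 6³/6 = 36 ≈ 36.00000, a bounded constant. In this regime the triangle count is asymptotically Poisson(c³/6).

E[X] ≈ 35.06631; in regime p = Θ(1/n^{1}) E[X] stays bounded (at the triangle threshold p ~ 1/n).


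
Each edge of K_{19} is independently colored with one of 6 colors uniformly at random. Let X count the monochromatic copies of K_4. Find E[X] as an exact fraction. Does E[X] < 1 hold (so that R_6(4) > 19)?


E[X] = C(19, 4) · 6^{1 − 6} = 3876 · 6^{−5} = 3876/7776.
As a reduced fraction: E[X] = 323/648 ≈ 0.4985.
Is E[X] < 1? YES.
Since E[X] < 1, there exists a 6-coloring of K_{19} with no monochromatic K_4; hence R_6(4) > 19.

E[X] = 323/648 ≈ 0.4985; E[X] < 1, so R_6(4) > 19.


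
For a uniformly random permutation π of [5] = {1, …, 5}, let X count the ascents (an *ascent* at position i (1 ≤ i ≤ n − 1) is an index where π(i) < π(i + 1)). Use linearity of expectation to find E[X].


Write X = Σ X_I over i = 1, …, 4, with X_I the indicator of one ascent.
There are 4 indicators.
For each fixed i, the pair (π(i), π(i+1)) is a uniformly random ordered pair of distinct values from {1, …, 5}; by symmetry P[π(i) < π(i+1)] = 1/2.
By linearity: E[X] = 4 · (1/2) = (5 − 1) · (1/2) = 2 ≈ 2.00000.

E[X] = 2 = 2.00000.


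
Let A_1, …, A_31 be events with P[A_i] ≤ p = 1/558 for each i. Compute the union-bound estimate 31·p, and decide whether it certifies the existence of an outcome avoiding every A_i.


Union bound: P[∪_{i=1}^{31} A_i] ≤ Σ_i P[A_i] ≤ 31·p = 31·(1/558) = 1/18.
Numerically: 1/18 ≈ 0.05556.
Is 1/18 < 1? YES.
Since P[∪ A_i] ≤ 1/18 < 1, the complement has P[∩ A_i^c] ≥ 1 − 1/18 = 17/18 > 0, so some outcome avoids every A_i.

31·p = 1/18 ≈ 0.05556; existence CERTIFIED by the union bound.


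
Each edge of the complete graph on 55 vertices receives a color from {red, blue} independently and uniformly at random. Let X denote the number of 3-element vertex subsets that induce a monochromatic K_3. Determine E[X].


Let X = Σ_S X_S over the C(55, 3) = 26235 subsets S of size 3, where X_S = 1 if the K_3 on S is monochromatic.
For a fixed S, the K_3 on S has C(3, 2) = 3 edges. P[all 3 edges red] = (1/2)^3, and likewise for blue, so P[monochromatic] = 2·(1/2)^3 = 2^{1 − 3} = 1/4.
Summing: E[X] = C(55, 3) · 2^{1 − 3} = 26235 · 1/4 = 26235/4.
Numerically: E[X] ≈ 6558.7500.

E[X] = C(55,3)·2^(1−C(3,2)) = 26235/4 ≈ 6558.7500.


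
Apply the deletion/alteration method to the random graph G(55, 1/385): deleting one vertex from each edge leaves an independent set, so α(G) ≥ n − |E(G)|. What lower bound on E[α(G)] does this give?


E[|E(G)|] = C(55, 2)·p = 1485 · (1/385) = 27/7.
E[α(G)] ≥ n − E[|E(G)|] = 55 − 27/7 = 358/7.
Numerically: ≈ 51.1429.
(This is only a lower bound; the true E[α(G)] may be larger.)

E[α(G)] ≥ 358/7 ≈ 51.1429.


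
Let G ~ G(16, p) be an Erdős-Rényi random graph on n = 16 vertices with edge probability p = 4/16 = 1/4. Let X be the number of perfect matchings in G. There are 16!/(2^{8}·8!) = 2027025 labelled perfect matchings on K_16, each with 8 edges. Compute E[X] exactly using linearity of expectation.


K_16 has 16!/(2^{8}·8!) = 2027025 labelled perfect matchings.
For each such perfect matching H, let X_H = 1 if all 8 edges of H are present in G. Then P[X_H = 1] = p^{8} = (1/4)^{8} = 1/65536.
By linearity: E[X] = Σ_H E[X_H] = 2027025 · p^{8} = 2027025 · 1/65536 = 2027025/65536.
Numerically: E[X] ≈ 30.9.

E[X] = 2027025 · (1/4)^{8} = 2027025/65536 ≈ 30.9.


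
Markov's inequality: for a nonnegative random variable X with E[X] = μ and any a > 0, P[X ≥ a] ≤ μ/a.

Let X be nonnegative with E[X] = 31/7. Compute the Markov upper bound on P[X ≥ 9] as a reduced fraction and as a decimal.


μ = E[X] = 31/7, a = 9.
Markov: P[X ≥ 9] ≤ μ/a = (31/7)/9 = 31/63.
Numerically: ≈ 0.49206.
(Since a = 9 > μ = 4.42857, the bound 31/63 is < 1 and informative.)

P[X ≥ 9] ≤ 31/63 ≈ 0.49206.


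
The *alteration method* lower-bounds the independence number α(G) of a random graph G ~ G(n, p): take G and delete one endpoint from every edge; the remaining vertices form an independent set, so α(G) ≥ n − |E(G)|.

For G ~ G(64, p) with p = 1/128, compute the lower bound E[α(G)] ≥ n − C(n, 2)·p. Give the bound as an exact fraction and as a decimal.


E[|E(G)|] = C(64, 2)·p = 2016 · (1/128) = 63/4.
E[α(G)] ≥ n − E[|E(G)|] = 64 − 63/4 = 193/4.
Numerically: ≈ 48.25000.
(This is only a lower bound; the true E[α(G)] may be larger.)

E[α(G)] ≥ 193/4 ≈ 48.25000.


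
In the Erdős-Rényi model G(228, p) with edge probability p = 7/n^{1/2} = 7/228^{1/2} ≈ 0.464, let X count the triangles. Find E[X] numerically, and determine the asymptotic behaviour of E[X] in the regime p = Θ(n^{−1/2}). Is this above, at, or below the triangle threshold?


Number of potential triangles: C(228, 3) = 1949476.
Each occurs with probability p³ ≈ (0.464)³ ≈ 9.96304e-02.
By linearity: E[X] = C(228, 3)·p³ ≈ 1949476 · 9.96304e-02 ≈ 194227.063.
Since α = 1/2 < 1, p = c/n^{1/2} ≫ 1/n is above the triangle threshold p ~ 1/n. Asymptotically E[X] ~ (c³/6)·n^{3(1−α)} = (7³/6)·n^{1.5} → ∞; triangles are abundant w.h.p.

E[X] ≈ 194227.063; in regime p = Θ(1/n^{1/2}) E[X] diverges (above the triangle threshold p ~ 1/n).


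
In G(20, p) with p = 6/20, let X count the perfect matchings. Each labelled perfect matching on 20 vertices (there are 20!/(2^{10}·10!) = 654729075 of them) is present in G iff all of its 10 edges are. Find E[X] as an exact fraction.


K_20 has 20!/(2^{10}·10!) = 654729075 labelled perfect matchings.
For each such perfect matching H, let X_H = 1 if all 10 edges of H are present in G. Then P[X_H = 1] = p^{10} = (3/10)^{10} = 59049/10000000000.
By linearity of expectation: E[X] = Σ_H E[X_H] = 654729075 · p^{10} = 654729075 · 59049/10000000000 = 1546443885987/400000000.
Numerically: E[X] ≈ 3.87e+03.

E[X] = 654729075 · (3/10)^{10} = 1546443885987/400000000 ≈ 3.87e+03.


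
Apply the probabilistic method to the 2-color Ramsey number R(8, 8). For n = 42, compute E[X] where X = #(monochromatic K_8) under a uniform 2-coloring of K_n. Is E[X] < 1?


E[X] = C(42, 8) · 2^{1 − 28} = 118030185 · 2^{−27} = 118030185/134217728.
As a reduced fraction: E[X] = 118030185/134217728 ≈ 0.8794.
Is E[X] < 1? YES.
Since E[X] < 1, there exists a 2-coloring of K_{42} with no monochromatic K_8; hence R(8, 8) > 42.

E[X] = 118030185/134217728 ≈ 0.8794; E[X] < 1, so R(8, 8) > 42.


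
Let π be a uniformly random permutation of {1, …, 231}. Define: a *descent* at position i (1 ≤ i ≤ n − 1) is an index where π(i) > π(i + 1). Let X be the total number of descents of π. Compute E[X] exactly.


Write X = Σ X_I over i = 1, …, 230, with X_I the indicator of one descent.
There are 230 indicators.
For each fixed i, the pair (π(i), π(i+1)) is a uniformly random ordered pair of distinct values from {1, …, 231}; by symmetry P[π(i) > π(i+1)] = 1/2.
By linearity: E[X] = 230 · (1/2) = (231 − 1) · (1/2) = 115 ≈ 115.000.

E[X] = 115 = 115.000.
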